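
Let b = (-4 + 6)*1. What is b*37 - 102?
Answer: -28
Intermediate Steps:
b = 2 (b = 2*1 = 2)
b*37 - 102 = 2*37 - 102 = 74 - 102 = -28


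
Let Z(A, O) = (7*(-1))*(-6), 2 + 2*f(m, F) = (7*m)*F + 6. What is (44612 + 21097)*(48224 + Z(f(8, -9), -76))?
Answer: 3171510594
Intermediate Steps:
f(m, F) = 2 + 7*F*m/2 (f(m, F) = -1 + ((7*m)*F + 6)/2 = -1 + (7*F*m + 6)/2 = -1 + (6 + 7*F*m)/2 = -1 + (3 + 7*F*m/2) = 2 + 7*F*m/2)
Z(A, O) = 42 (Z(A, O) = -7*(-6) = 42)
(44612 + 21097)*(48224 + Z(f(8, -9), -76)) = (44612 + 21097)*(48224 + 42) = 65709*48266 = 3171510594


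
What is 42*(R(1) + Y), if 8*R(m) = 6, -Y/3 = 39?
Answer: -9765/2 ≈ -4882.5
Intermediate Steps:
Y = -117 (Y = -3*39 = -117)
R(m) = ¾ (R(m) = (⅛)*6 = ¾)
42*(R(1) + Y) = 42*(¾ - 117) = 42*(-465/4) = -9765/2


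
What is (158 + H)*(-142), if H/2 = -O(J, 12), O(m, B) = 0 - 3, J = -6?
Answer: -23288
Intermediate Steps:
O(m, B) = -3
H = 6 (H = 2*(-1*(-3)) = 2*3 = 6)
(158 + H)*(-142) = (158 + 6)*(-142) = 164*(-142) = -23288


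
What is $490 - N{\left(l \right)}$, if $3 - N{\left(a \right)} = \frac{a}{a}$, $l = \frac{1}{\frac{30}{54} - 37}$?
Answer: $488$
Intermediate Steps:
$l = - \frac{9}{328}$ ($l = \frac{1}{30 \cdot \frac{1}{54} - 37} = \frac{1}{\frac{5}{9} - 37} = \frac{1}{- \frac{328}{9}} = - \frac{9}{328} \approx -0.027439$)
$N{\left(a \right)} = 2$ ($N{\left(a \right)} = 3 - \frac{a}{a} = 3 - 1 = 2$)
$490 - N{\left(l \right)} = 490 - 2 = 488$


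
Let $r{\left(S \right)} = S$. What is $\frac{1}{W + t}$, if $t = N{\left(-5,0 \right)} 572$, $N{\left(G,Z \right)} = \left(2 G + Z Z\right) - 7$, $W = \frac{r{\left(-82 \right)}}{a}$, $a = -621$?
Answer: $- \frac{621}{6038522} \approx -0.00010284$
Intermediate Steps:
$W = \frac{82}{621}$ ($W = - \frac{82}{-621} = \left(-82\right) \left(- \frac{1}{621}\right) = \frac{82}{621} \approx 0.13205$)
$N{\left(G,Z \right)} = -7 + Z^{2} + 2 G$ ($N{\left(G,Z \right)} = \left(2 G + Z^{2}\right) - 7 = \left(Z^{2} + 2 G\right) - 7 = -7 + Z^{2} + 2 G$)
$t = -9724$ ($t = \left(-7 + 0^{2} + 2 \left(-5\right)\right) 572 = \left(-7 + 0 - 10\right) 572 = \left(-17\right) 572 = -9724$)
$\frac{1}{W + t} = \frac{1}{\frac{82}{621} - 9724} = \frac{1}{- \frac{6038522}{621}} = - \frac{621}{6038522}$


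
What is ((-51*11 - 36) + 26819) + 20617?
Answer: 46839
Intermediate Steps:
((-51*11 - 36) + 26819) + 20617 = ((-561 - 36) + 26819) + 20617 = (-597 + 26819) + 20617 = 26222 + 20617 = 46839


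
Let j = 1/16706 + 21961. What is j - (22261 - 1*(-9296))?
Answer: -160310775/16706 ≈ -9596.0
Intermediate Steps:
j = 366880467/16706 (j = 1/16706 + 21961 = 366880467/16706 ≈ 21961.)
j - (22261 - 1*(-9296)) = 366880467/16706 - (22261 - 1*(-9296)) = 366880467/16706 - (22261 + 9296) = 366880467/16706 - 1*31557 = 366880467/16706 - 31557 = -160310775/16706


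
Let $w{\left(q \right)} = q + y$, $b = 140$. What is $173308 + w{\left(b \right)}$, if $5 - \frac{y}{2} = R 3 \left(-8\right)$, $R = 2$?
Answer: $173554$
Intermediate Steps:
$y = 106$ ($y = 10 - 2 \cdot 2 \cdot 3 \left(-8\right) = 10 - 2 \cdot 6 \left(-8\right) = 10 - -96 = 10 + 96 = 106$)
$w{\left(q \right)} = 106 + q$ ($w{\left(q \right)} = q + 106 = 106 + q$)
$173308 + w{\left(b \right)} = 173308 + \left(106 + 140\right) = 173308 + 246 = 173554$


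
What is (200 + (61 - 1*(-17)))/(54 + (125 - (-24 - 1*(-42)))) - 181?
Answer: -28863/161 ≈ -179.27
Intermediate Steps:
(200 + (61 - 1*(-17)))/(54 + (125 - (-24 - 1*(-42)))) - 181 = (200 + (61 + 17))/(54 + (125 - (-24 + 42))) - 181 = (200 + 78)/(54 + (125 - 1*18)) - 181 = 278/(54 + (125 - 18)) - 181 = 278/(54 + 107) - 181 = 278/161 - 181 = -28863/161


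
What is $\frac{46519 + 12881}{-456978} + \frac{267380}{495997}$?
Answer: $\frac{15454092640}{37776619511} \approx 0.40909$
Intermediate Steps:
$\frac{46519 + 12881}{-456978} + \frac{267380}{495997} = 59400 \left(- \frac{1}{456978}\right) + 267380 \cdot \frac{1}{495997} = - \frac{9900}{76163} + \frac{267380}{495997} = \frac{15454092640}{37776619511}$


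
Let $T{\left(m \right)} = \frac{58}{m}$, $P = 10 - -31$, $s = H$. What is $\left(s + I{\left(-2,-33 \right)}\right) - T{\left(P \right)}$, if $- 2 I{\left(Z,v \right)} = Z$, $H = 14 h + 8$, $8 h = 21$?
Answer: $\frac{7271}{164} \approx 44.335$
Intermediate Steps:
$h = \frac{21}{8}$ ($h = \frac{1}{8} \cdot 21 = \frac{21}{8} \approx 2.625$)
$H = \frac{179}{4}$ ($H = 14 \cdot \frac{21}{8} + 8 = \frac{147}{4} + 8 = \frac{179}{4} \approx 44.75$)
$I{\left(Z,v \right)} = - \frac{Z}{2}$
$s = \frac{179}{4} \approx 44.75$
$P = 41$ ($P = 10 + 31 = 41$)
$\left(s + I{\left(-2,-33 \right)}\right) - T{\left(P \right)} = \left(\frac{179}{4} - -1\right) - \frac{58}{41} = \left(\frac{179}{4} + 1\right) - 58 \cdot \frac{1}{41} = \frac{183}{4} - \frac{58}{41} = \frac{7271}{164}$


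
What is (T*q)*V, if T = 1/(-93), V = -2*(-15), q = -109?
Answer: 1090/31 ≈ 35.161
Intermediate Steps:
V = 30
T = -1/93 ≈ -0.010753
(T*q)*V = -1/93*(-109)*30 = (109/93)*30 = 1090/31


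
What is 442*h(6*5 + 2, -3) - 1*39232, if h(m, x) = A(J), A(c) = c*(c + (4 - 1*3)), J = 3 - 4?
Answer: -39232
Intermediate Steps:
J = -1
A(c) = c*(1 + c) (A(c) = c*(c + (4 - 3)) = c*(c + 1) = c*(1 + c))
h(m, x) = 0 (h(m, x) = -(1 - 1) = -1*0 = 0)
442*h(6*5 + 2, -3) - 1*39232 = 442*0 - 1*39232 = 0 - 39232 = -39232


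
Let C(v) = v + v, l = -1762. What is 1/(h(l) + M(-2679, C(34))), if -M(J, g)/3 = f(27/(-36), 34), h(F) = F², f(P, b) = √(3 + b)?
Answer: 3104644/9638814366403 + 3*√37/9638814366403 ≈ 3.2210e-7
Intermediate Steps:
C(v) = 2*v
M(J, g) = -3*√37 (M(J, g) = -3*√(3 + 34) = -3*√37)
1/(h(l) + M(-2679, C(34))) = 1/((-1762)² - 3*√37) = 1/(3104644 - 3*√37)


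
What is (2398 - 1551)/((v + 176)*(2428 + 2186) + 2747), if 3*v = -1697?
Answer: -847/1795175 ≈ -0.00047182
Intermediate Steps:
v = -1697/3 (v = (1/3)*(-1697) = -1697/3 ≈ -565.67)
(2398 - 1551)/((v + 176)*(2428 + 2186) + 2747) = (2398 - 1551)/((-1697/3 + 176)*(2428 + 2186) + 2747) = 847/(-1169/3*4614 + 2747) = 847/(-1797922 + 2747) = 847/(-1795175) = 847*(-1/1795175) = -847/1795175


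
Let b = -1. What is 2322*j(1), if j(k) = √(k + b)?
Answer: 0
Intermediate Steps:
j(k) = √(-1 + k) (j(k) = √(k - 1) = √(-1 + k))
2322*j(1) = 2322*√(-1 + 1) = 2322*√0 = 2322*0 = 0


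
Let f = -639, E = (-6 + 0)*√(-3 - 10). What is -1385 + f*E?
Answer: -1385 + 3834*I*√13 ≈ -1385.0 + 13824.0*I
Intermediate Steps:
E = -6*I*√13 ≈ -21.633*I
-1385 + f*E = -1385 - (-3834)*I*√13 = -1385 + 3834*I*√13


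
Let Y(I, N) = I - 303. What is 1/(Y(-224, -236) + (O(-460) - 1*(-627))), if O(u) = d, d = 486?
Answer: 1/586 ≈ 0.0017065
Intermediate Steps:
O(u) = 486
Y(I, N) = -303 + I
1/(Y(-224, -236) + (O(-460) - 1*(-627))) = 1/((-303 - 224) + (486 - 1*(-627))) = 1/(-527 + (486 + 627)) = 1/(-527 + 1113) = 1/586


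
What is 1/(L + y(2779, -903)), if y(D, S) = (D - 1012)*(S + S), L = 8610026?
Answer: 1/5418824 ≈ 1.8454e-7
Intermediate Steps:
y(D, S) = 2*S*(-1012 + D) (y(D, S) = (-1012 + D)*(2*S) = 2*S*(-1012 + D))
1/(L + y(2779, -903)) = 1/(8610026 + 2*(-903)*(-1012 + 2779)) = 1/(8610026 + 2*(-903)*1767) = 1/(8610026 - 3191202) = 1/5418824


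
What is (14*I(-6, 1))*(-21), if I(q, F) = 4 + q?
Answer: 588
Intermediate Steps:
(14*I(-6, 1))*(-21) = (14*(4 - 6))*(-21) = (14*(-2))*(-21) = -28*(-21) = 588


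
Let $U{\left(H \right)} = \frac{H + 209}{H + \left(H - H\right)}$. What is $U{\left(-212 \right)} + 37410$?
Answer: $\frac{7930923}{212} \approx 37410.0$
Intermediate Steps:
$U{\left(H \right)} = \frac{209 + H}{H}$ ($U{\left(H \right)} = \frac{209 + H}{H + 0} = \frac{209 + H}{H}$)
$U{\left(-212 \right)} + 37410 = \frac{209 - 212}{-212} + 37410 = \left(- \frac{1}{212}\right) \left(-3\right) + 37410 = \frac{3}{212} + 37410 = \frac{7930923}{212}$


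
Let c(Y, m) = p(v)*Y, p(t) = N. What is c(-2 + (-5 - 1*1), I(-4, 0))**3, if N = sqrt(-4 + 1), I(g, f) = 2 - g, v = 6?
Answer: 1536*I*sqrt(3) ≈ 2660.4*I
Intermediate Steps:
N = I*sqrt(3) (N = sqrt(-3) = I*sqrt(3) ≈ 1.732*I)
p(t) = I*sqrt(3)
c(Y, m) = I*Y*sqrt(3) (c(Y, m) = (I*sqrt(3))*Y = I*Y*sqrt(3))
c(-2 + (-5 - 1*1), I(-4, 0))**3 = (I*(-2 + (-5 - 1*1))*sqrt(3))**3 = (I*(-2 + (-5 - 1))*sqrt(3))**3 = (I*(-2 - 6)*sqrt(3))**3 = (I*(-8)*sqrt(3))**3 = (-8*I*sqrt(3))**3 = 1536*I*sqrt(3)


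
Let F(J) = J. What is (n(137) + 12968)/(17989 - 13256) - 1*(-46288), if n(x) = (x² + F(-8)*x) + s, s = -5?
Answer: 219111740/4733 ≈ 46295.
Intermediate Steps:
n(x) = -5 + x² - 8*x (n(x) = (x² - 8*x) - 5 = -5 + x² - 8*x)
(n(137) + 12968)/(17989 - 13256) - 1*(-46288) = ((-5 + 137² - 8*137) + 12968)/(17989 - 13256) - 1*(-46288) = ((-5 + 18769 - 1096) + 12968)/4733 + 46288 = (17668 + 12968)*(1/4733) + 46288 = 30636*(1/4733) + 46288 = 30636/4733 + 46288 = 219111740/4733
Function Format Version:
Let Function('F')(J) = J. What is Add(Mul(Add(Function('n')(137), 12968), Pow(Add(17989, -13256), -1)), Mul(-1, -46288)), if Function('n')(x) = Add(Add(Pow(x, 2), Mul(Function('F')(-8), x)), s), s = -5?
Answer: Rational(219111740, 4733) ≈ 46295.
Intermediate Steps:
Function('n')(x) = Add(-5, Pow(x, 2), Mul(-8, x)) (Function('n')(x) = Add(Add(Pow(x, 2), Mul(-8, x)), -5) = Add(-5, Pow(x, 2), Mul(-8, x)))
Add(Mul(Add(Function('n')(137), 12968), Pow(Add(17989, -13256), -1)), Mul(-1, -46288)) = Add(Mul(Add(Add(-5, Pow(137, 2), Mul(-8, 137)), 12968), Pow(Add(17989, -13256), -1)), Mul(-1, -46288)) = Add(Mul(Add(Add(-5, 18769, -1096), 12968), Pow(4733, -1)), 46288) = Add(Mul(Add(17668, 12968), Rational(1, 4733)), 46288) = Add(Mul(30636, Rational(1, 4733)), 46288) = Add(Rational(30636, 4733), 46288) = Rational(219111740, 4733)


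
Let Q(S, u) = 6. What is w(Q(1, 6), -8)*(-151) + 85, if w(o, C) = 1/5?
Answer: 274/5 ≈ 54.800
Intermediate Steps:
w(o, C) = ⅕
w(Q(1, 6), -8)*(-151) + 85 = (⅕)*(-151) + 85 = -151/5 + 85 = 274/5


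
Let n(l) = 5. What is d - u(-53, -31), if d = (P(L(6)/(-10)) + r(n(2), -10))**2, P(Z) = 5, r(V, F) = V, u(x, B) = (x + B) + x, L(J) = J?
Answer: 237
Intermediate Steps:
u(x, B) = B + 2*x (u(x, B) = (B + x) + x = B + 2*x)
d = 100 (d = (5 + 5)**2 = 10**2 = 100)
d - u(-53, -31) = 100 - (-31 + 2*(-53)) = 100 - (-31 - 106) = 100 - 1*(-137) = 100 + 137 = 237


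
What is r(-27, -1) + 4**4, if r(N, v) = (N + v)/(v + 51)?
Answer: 6386/25 ≈ 255.44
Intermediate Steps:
r(N, v) = (N + v)/(51 + v)
r(-27, -1) + 4**4 = (-27 - 1)/(51 - 1) + 4**4 = -28/50 + 256 = (1/50)*(-28) + 256 = -14/25 + 256 = 6386/25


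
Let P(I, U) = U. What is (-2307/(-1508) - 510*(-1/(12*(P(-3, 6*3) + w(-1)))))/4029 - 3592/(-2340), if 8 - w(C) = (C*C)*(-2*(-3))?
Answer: 279960593/182271960 ≈ 1.5359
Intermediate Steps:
w(C) = 8 - 6*C**2 (w(C) = 8 - C*C*(-2*(-3)) = 8 - C**2*6 = 8 - 6*C**2)
(-2307/(-1508) - 510*(-1/(12*(P(-3, 6*3) + w(-1)))))/4029 - 3592/(-2340) = (-2307/(-1508) - 510*(-1/(12*(6*3 + (8 - 6*(-1)**2)))))/4029 - 3592/(-2340) = (-2307*(-1/1508) - 510*(-1/(12*(18 + (8 - 6*1)))))*(1/4029) - 3592*(-1/2340) = (2307/1508 - 510*(-1/(12*(18 + (8 - 6)))))*(1/4029) + 898/585 = (2307/1508 - 510*(-1/(12*(18 + 2))))*(1/4029) + 898/585 = (2307/1508 - 510/((-12*20)))*(1/4029) + 898/585 = (2307/1508 - 510/(-240))*(1/4029) + 898/585 = (2307/1508 - 510*(-1/240))*(1/4029) + 898/585 = (2307/1508 + 17/8)*(1/4029) + 898/585 = (11023/3016)*(1/4029) + 898/585 = 11023/12151464 + 898/585 = 279960593/182271960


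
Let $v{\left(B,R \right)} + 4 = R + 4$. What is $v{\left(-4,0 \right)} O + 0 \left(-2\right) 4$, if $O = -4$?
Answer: $0$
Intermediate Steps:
$v{\left(B,R \right)} = R$ ($v{\left(B,R \right)} = -4 + \left(R + 4\right) = -4 + \left(4 + R\right) = R$)
$v{\left(-4,0 \right)} O + 0 \left(-2\right) 4 = 0 \left(-4\right) + 0 \left(-2\right) 4 = 0 + 0 \cdot 4 = 0 + 0 = 0$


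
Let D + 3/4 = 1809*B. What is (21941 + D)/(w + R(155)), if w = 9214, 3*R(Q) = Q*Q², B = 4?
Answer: 350115/15006068 ≈ 0.023332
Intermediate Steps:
D = 28941/4 (D = -¾ + 1809*4 = -¾ + 7236 = 28941/4 ≈ 7235.3)
R(Q) = Q³/3 (R(Q) = (Q*Q²)/3 = Q³/3)
(21941 + D)/(w + R(155)) = (21941 + 28941/4)/(9214 + (⅓)*155³) = 116705/(4*(9214 + (⅓)*3723875)) = 116705/(4*(9214 + 3723875/3)) = 116705/(4*(3751517/3)) = (116705/4)*(3/3751517) = 350115/15006068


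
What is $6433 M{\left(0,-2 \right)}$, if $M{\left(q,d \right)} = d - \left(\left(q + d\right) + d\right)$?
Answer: $12866$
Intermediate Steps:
$M{\left(q,d \right)} = - d - q$ ($M{\left(q,d \right)} = d - \left(\left(d + q\right) + d\right) = d - \left(q + 2 d\right) = - d - q$)
$6433 M{\left(0,-2 \right)} = 6433 \left(\left(-1\right) \left(-2\right) - 0\right) = 6433 \left(2 + 0\right) = 6433 \cdot 2 = 12866$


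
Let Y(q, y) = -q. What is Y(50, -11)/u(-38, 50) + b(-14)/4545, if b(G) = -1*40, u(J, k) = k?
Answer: -917/909 ≈ -1.0088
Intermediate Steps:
b(G) = -40
Y(50, -11)/u(-38, 50) + b(-14)/4545 = -1*50/50 - 40/4545 = -50*1/50 - 40*1/4545 = -1 - 8/909 = -917/909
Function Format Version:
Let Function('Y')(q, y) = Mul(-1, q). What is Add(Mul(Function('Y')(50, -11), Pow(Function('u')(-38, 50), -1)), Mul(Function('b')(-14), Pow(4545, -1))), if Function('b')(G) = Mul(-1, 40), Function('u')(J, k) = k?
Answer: Rational(-917, 909) ≈ -1.0088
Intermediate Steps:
Function('b')(G) = -40
Add(Mul(Function('Y')(50, -11), Pow(Function('u')(-38, 50), -1)), Mul(Function('b')(-14), Pow(4545, -1))) = Add(Mul(Mul(-1, 50), Pow(50, -1)), Mul(-40, Pow(4545, -1))) = Add(Mul(-50, Rational(1, 50)), Mul(-40, Rational(1, 4545))) = Add(-1, Rational(-8, 909)) = Rational(-917, 909)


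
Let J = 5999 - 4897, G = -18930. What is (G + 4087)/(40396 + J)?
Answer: -14843/41498 ≈ -0.35768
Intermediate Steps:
J = 1102
(G + 4087)/(40396 + J) = (-18930 + 4087)/(40396 + 1102) = -14843/41498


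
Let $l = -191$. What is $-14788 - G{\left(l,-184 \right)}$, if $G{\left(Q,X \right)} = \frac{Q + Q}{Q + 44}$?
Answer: $- \frac{2174218}{147} \approx -14791.0$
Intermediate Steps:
$G{\left(Q,X \right)} = \frac{2 Q}{44 + Q}$
$-14788 - G{\left(l,-184 \right)} = -14788 - 2 \left(-191\right) \frac{1}{44 - 191} = -14788 - 2 \left(-191\right) \frac{1}{-147} = -14788 - 2 \left(-191\right) \left(- \frac{1}{147}\right) = -14788 - \frac{382}{147} = - \frac{2174218}{147}$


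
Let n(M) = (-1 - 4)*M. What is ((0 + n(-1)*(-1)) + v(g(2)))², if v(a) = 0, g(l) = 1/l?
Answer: 25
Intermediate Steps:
g(l) = 1/l
n(M) = -5*M
((0 + n(-1)*(-1)) + v(g(2)))² = ((0 - 5*(-1)*(-1)) + 0)² = ((0 + 5*(-1)) + 0)² = ((0 - 5) + 0)² = (-5 + 0)² = (-5)² = 25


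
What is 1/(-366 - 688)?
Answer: -1/1054 ≈ -0.00094877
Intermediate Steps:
1/(-366 - 688) = 1/(-1054) = -1/1054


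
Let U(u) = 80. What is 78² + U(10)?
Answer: 6164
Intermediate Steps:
78² + U(10) = 78² + 80 = 6084 + 80 = 6164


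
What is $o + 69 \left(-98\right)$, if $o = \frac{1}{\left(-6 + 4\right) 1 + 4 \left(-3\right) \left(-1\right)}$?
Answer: $- \frac{67619}{10} \approx -6761.9$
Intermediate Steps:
$o = \frac{1}{10}$ ($o = \frac{1}{\left(-2\right) 1 - -12} = \frac{1}{-2 + 12} = \frac{1}{10} \approx 0.1$)
$o + 69 \left(-98\right) = \frac{1}{10} + 69 \left(-98\right) = \frac{1}{10} - 6762 = - \frac{67619}{10}$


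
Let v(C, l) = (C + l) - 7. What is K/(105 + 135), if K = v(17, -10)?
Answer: 0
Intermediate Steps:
v(C, l) = -7 + C + l
K = 0 (K = -7 + 17 - 10 = 0)
K/(105 + 135) = 0/(105 + 135) = 0/240 = 0*(1/240) = 0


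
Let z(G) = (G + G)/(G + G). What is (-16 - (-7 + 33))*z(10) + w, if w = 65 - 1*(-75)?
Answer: 98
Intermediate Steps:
z(G) = 1 (z(G) = (2*G)/((2*G)) = (2*G)*(1/(2*G)) = 1)
w = 140 (w = 65 + 75 = 140)
(-16 - (-7 + 33))*z(10) + w = (-16 - (-7 + 33))*1 + 140 = (-16 - 1*26)*1 + 140 = (-16 - 26)*1 + 140 = -42*1 + 140 = -42 + 140 = 98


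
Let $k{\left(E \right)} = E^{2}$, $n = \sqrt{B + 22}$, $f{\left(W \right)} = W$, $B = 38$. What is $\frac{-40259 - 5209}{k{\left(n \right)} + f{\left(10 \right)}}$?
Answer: $- \frac{22734}{35} \approx -649.54$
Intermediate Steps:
$n = 2 \sqrt{15}$ ($n = \sqrt{38 + 22} = \sqrt{60} = 2 \sqrt{15} \approx 7.746$)
$\frac{-40259 - 5209}{k{\left(n \right)} + f{\left(10 \right)}} = \frac{-40259 - 5209}{\left(2 \sqrt{15}\right)^{2} + 10} = - \frac{45468}{60 + 10} = - \frac{45468}{70} = \left(-45468\right) \frac{1}{70} = - \frac{22734}{35}$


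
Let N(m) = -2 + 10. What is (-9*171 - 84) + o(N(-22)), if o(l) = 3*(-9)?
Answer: -1650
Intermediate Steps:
N(m) = 8
o(l) = -27
(-9*171 - 84) + o(N(-22)) = (-9*171 - 84) - 27 = (-1539 - 84) - 27 = -1623 - 27 = -1650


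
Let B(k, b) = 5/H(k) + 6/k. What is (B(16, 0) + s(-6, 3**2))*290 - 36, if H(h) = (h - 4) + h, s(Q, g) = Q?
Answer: -45233/28 ≈ -1615.5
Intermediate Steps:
H(h) = -4 + 2*h (H(h) = (-4 + h) + h = -4 + 2*h)
B(k, b) = 5/(-4 + 2*k) + 6/k
(B(16, 0) + s(-6, 3**2))*290 - 36 = ((1/2)*(-24 + 17*16)/(16*(-2 + 16)) - 6)*290 - 36 = ((1/2)*(1/16)*(-24 + 272)/14 - 6)*290 - 36 = ((1/2)*(1/16)*(1/14)*248 - 6)*290 - 36 = (31/56 - 6)*290 - 36 = -305/56*290 - 36 = -44225/28 - 36 = -45233/28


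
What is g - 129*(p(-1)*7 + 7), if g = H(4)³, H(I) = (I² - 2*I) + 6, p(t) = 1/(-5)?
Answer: 10108/5 ≈ 2021.6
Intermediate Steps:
p(t) = -⅕
H(I) = 6 + I² - 2*I
g = 2744 (g = (6 + 4² - 2*4)³ = (6 + 16 - 8)³ = 14³ = 2744)
g - 129*(p(-1)*7 + 7) = 2744 - 129*(-⅕*7 + 7) = 2744 - 129*(-7/5 + 7) = 2744 - 129*28/5 = 2744 - 3612/5 = 10108/5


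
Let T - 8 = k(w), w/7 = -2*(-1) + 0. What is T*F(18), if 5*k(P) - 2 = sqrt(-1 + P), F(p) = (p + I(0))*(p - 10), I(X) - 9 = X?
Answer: 9072/5 + 216*sqrt(13)/5 ≈ 1970.2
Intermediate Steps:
I(X) = 9 + X
F(p) = (-10 + p)*(9 + p) (F(p) = (p + (9 + 0))*(p - 10) = (p + 9)*(-10 + p) = (9 + p)*(-10 + p) = (-10 + p)*(9 + p))
w = 14 (w = 7*(-2*(-1) + 0) = 7*(2 + 0) = 7*2 = 14)
k(P) = 2/5 + sqrt(-1 + P)/5
T = 42/5 + sqrt(13)/5 (T = 8 + (2/5 + sqrt(-1 + 14)/5) = 8 + (2/5 + sqrt(13)/5) = 42/5 + sqrt(13)/5 ≈ 9.1211)
T*F(18) = (42/5 + sqrt(13)/5)*(-90 + 18**2 - 1*18) = (42/5 + sqrt(13)/5)*(-90 + 324 - 18) = (42/5 + sqrt(13)/5)*216 = 9072/5 + 216*sqrt(13)/5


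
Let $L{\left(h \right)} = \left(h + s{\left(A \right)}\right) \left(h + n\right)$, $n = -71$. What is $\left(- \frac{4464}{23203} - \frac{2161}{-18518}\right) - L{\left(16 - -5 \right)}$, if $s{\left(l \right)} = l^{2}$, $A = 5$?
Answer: $\frac{988215731531}{429673154} \approx 2299.9$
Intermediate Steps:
$L{\left(h \right)} = \left(-71 + h\right) \left(25 + h\right)$ ($L{\left(h \right)} = \left(h + 5^{2}\right) \left(h - 71\right) = \left(h + 25\right) \left(-71 + h\right) = \left(25 + h\right) \left(-71 + h\right) = \left(-71 + h\right) \left(25 + h\right)$)
$\left(- \frac{4464}{23203} - \frac{2161}{-18518}\right) - L{\left(16 - -5 \right)} = \left(- \frac{4464}{23203} - \frac{2161}{-18518}\right) - \left(-1775 + \left(16 - -5\right)^{2} - 46 \left(16 - -5\right)\right) = \left(\left(-4464\right) \frac{1}{23203} - - \frac{2161}{18518}\right) - \left(-1775 + \left(16 + 5\right)^{2} - 46 \left(16 + 5\right)\right) = \left(- \frac{4464}{23203} + \frac{2161}{18518}\right) - \left(-1775 + 21^{2} - 966\right) = - \frac{32522669}{429673154} - \left(-1775 + 441 - 966\right) = - \frac{32522669}{429673154} - -2300 = - \frac{32522669}{429673154} + 2300 = \frac{988215731531}{429673154}$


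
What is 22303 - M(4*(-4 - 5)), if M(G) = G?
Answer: 22339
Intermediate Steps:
22303 - M(4*(-4 - 5)) = 22303 - 4*(-4 - 5) = 22303 - 4*(-9) = 22303 - 1*(-36) = 22303 + 36 = 22339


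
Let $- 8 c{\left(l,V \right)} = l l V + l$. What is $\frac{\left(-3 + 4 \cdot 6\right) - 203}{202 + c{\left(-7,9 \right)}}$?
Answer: $- \frac{728}{591} \approx -1.2318$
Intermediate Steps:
$c{\left(l,V \right)} = - \frac{l}{8} - \frac{V l^{2}}{8}$ ($c{\left(l,V \right)} = - \frac{l l V + l}{8} = - \frac{l^{2} V + l}{8} = - \frac{V l^{2} + l}{8} = - \frac{l + V l^{2}}{8} = - \frac{l}{8} - \frac{V l^{2}}{8}$)
$\frac{\left(-3 + 4 \cdot 6\right) - 203}{202 + c{\left(-7,9 \right)}} = \frac{\left(-3 + 4 \cdot 6\right) - 203}{202 - - \frac{7 \left(1 + 9 \left(-7\right)\right)}{8}} = \frac{\left(-3 + 24\right) - 203}{202 - - \frac{7 \left(1 - 63\right)}{8}} = \frac{21 - 203}{202 - \left(- \frac{7}{8}\right) \left(-62\right)} = - \frac{182}{202 - \frac{217}{4}} = - \frac{182}{\frac{591}{4}} = \left(-182\right) \frac{4}{591} = - \frac{728}{591}$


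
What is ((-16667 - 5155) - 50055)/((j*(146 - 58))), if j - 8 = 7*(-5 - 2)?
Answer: 71877/3608 ≈ 19.922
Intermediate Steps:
j = -41 (j = 8 + 7*(-5 - 2) = 8 + 7*(-7) = 8 - 49 = -41)
((-16667 - 5155) - 50055)/((j*(146 - 58))) = ((-16667 - 5155) - 50055)/((-41*(146 - 58))) = (-21822 - 50055)/((-41*88)) = -71877/(-3608) = -71877*(-1/3608) = 71877/3608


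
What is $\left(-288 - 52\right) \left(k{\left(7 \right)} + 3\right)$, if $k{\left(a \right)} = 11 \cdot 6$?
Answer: $-23460$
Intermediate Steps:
$k{\left(a \right)} = 66$
$\left(-288 - 52\right) \left(k{\left(7 \right)} + 3\right) = \left(-288 - 52\right) \left(66 + 3\right) = \left(-340\right) 69 = -23460$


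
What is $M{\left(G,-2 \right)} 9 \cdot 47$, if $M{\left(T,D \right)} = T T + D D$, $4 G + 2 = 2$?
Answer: $1692$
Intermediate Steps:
$G = 0$ ($G = - \frac{1}{2} + \frac{1}{4} \cdot 2 = - \frac{1}{2} + \frac{1}{2} = 0$)
$M{\left(T,D \right)} = D^{2} + T^{2}$ ($M{\left(T,D \right)} = T^{2} + D^{2} = D^{2} + T^{2}$)
$M{\left(G,-2 \right)} 9 \cdot 47 = \left(\left(-2\right)^{2} + 0^{2}\right) 9 \cdot 47 = \left(4 + 0\right) 9 \cdot 47 = 4 \cdot 9 \cdot 47 = 36 \cdot 47 = 1692$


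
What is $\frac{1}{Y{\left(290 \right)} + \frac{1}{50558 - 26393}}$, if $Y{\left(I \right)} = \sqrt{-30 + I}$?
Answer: $- \frac{24165}{151826278499} + \frac{1167894450 \sqrt{65}}{151826278499} \approx 0.062017$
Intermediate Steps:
$\frac{1}{Y{\left(290 \right)} + \frac{1}{50558 - 26393}} = \frac{1}{\sqrt{-30 + 290} + \frac{1}{50558 - 26393}} = \frac{1}{\sqrt{260} + \frac{1}{24165}} = \frac{1}{2 \sqrt{65} + \frac{1}{24165}} = \frac{1}{\frac{1}{24165} + 2 \sqrt{65}}$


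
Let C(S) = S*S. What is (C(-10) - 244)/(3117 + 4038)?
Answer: -16/795 ≈ -0.020126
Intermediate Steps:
C(S) = S**2
(C(-10) - 244)/(3117 + 4038) = ((-10)**2 - 244)/(3117 + 4038) = (100 - 244)/7155 = -144*1/7155 = -16/795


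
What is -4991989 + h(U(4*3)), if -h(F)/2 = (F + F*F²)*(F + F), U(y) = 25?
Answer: -6556989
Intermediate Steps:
h(F) = -4*F*(F + F³) (h(F) = -2*(F + F*F²)*(F + F) = -2*(F + F³)*2*F = -4*F*(F + F³))
-4991989 + h(U(4*3)) = -4991989 + 4*25²*(-1 - 1*25²) = -4991989 + 4*625*(-1 - 1*625) = -4991989 + 4*625*(-1 - 625) = -4991989 + 4*625*(-626) = -4991989 - 1565000 = -6556989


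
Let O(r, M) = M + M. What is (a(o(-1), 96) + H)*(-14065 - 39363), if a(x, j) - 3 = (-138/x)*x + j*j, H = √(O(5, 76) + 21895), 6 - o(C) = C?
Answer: -485179668 - 53428*√22047 ≈ -4.9311e+8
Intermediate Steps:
O(r, M) = 2*M
o(C) = 6 - C
H = √22047 (H = √(2*76 + 21895) = √(152 + 21895) = √22047 ≈ 148.48)
a(x, j) = -135 + j² (a(x, j) = 3 + ((-138/x)*x + j*j) = 3 + (-138 + j²) = -135 + j²)
(a(o(-1), 96) + H)*(-14065 - 39363) = ((-135 + 96²) + √22047)*(-14065 - 39363) = ((-135 + 9216) + √22047)*(-53428) = (9081 + √22047)*(-53428) = -485179668 - 53428*√22047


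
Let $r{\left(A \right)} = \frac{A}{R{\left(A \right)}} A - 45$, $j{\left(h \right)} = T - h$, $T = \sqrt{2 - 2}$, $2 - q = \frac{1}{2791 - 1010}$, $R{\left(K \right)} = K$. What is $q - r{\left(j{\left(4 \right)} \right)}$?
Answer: $\frac{90830}{1781} \approx 50.999$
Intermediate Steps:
$q = \frac{3561}{1781}$ ($q = 2 - \frac{1}{2791 - 1010} = 2 - \frac{1}{1781} = \frac{3561}{1781} \approx 1.9994$)
$T = 0$ ($T = \sqrt{0} = 0$)
$j{\left(h \right)} = - h$ ($j{\left(h \right)} = 0 - h = - h$)
$r{\left(A \right)} = -45 + A$ ($r{\left(A \right)} = \frac{A}{A} A - 45 = 1 A - 45 = A - 45 = -45 + A$)
$q - r{\left(j{\left(4 \right)} \right)} = \frac{3561}{1781} - \left(-45 - 4\right) = \frac{3561}{1781} - -49 = \frac{3561}{1781} + 49 = \frac{90830}{1781}$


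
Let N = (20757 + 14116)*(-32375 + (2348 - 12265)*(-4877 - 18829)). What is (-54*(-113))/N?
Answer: 6102/8197248321571 ≈ 7.4440e-10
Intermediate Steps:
N = 8197248321571 (N = 34873*(-32375 - 9917*(-23706)) = 34873*(-32375 + 235092402) = 34873*235060027 = 8197248321571)
(-54*(-113))/N = -54*(-113)/8197248321571 = 6102*(1/8197248321571) = 6102/8197248321571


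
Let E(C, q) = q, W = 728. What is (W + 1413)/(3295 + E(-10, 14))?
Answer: 2141/3309 ≈ 0.64702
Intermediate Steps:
(W + 1413)/(3295 + E(-10, 14)) = (728 + 1413)/(3295 + 14) = 2141/3309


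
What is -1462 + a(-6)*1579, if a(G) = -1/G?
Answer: -7193/6 ≈ -1198.8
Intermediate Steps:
-1462 + a(-6)*1579 = -1462 - 1/(-6)*1579 = -1462 - 1*(-1/6)*1579 = -1462 + (1/6)*1579 = -1462 + 1579/6 = -7193/6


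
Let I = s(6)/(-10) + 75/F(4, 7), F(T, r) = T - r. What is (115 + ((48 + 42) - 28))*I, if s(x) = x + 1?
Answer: -45489/10 ≈ -4548.9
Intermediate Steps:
s(x) = 1 + x
I = -257/10 (I = (1 + 6)/(-10) + 75/(4 - 1*7) = 7*(-⅒) + 75/(4 - 7) = -7/10 + 75/(-3) = -7/10 + 75*(-⅓) = -7/10 - 25 = -257/10 ≈ -25.700)
(115 + ((48 + 42) - 28))*I = (115 + ((48 + 42) - 28))*(-257/10) = (115 + (90 - 28))*(-257/10) = (115 + 62)*(-257/10) = 177*(-257/10) = -45489/10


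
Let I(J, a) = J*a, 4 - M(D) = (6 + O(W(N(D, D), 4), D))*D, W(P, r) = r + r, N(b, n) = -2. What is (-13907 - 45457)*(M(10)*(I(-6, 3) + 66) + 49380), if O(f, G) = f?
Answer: -2543866128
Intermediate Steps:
W(P, r) = 2*r
M(D) = 4 - 14*D (M(D) = 4 - (6 + 2*4)*D = 4 - (6 + 8)*D = 4 - 14*D)
(-13907 - 45457)*(M(10)*(I(-6, 3) + 66) + 49380) = (-13907 - 45457)*((4 - 14*10)*(-6*3 + 66) + 49380) = -59364*((4 - 140)*(-18 + 66) + 49380) = -59364*(-136*48 + 49380) = -59364*(-6528 + 49380) = -59364*42852 = -2543866128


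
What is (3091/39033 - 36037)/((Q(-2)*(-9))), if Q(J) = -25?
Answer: -281325826/1756485 ≈ -160.16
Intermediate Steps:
(3091/39033 - 36037)/((Q(-2)*(-9))) = (3091/39033 - 36037)/((-25*(-9))) = (3091*(1/39033) - 36037)/225 = (3091/39033 - 36037)*(1/225) = -1406629130/39033*1/225 = -281325826/1756485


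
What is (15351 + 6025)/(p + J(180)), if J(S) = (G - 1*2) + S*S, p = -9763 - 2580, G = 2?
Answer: 21376/20057 ≈ 1.0658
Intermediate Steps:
p = -12343
J(S) = S² (J(S) = (2 - 1*2) + S*S = (2 - 2) + S² = 0 + S² = S²)
(15351 + 6025)/(p + J(180)) = (15351 + 6025)/(-12343 + 180²) = 21376/(-12343 + 32400) = 21376/20057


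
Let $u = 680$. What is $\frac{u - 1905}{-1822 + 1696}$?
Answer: $\frac{175}{18} \approx 9.7222$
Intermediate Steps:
$\frac{u - 1905}{-1822 + 1696} = \frac{680 - 1905}{-1822 + 1696} = - \frac{1225}{-126} = \left(-1225\right) \left(- \frac{1}{126}\right) = \frac{175}{18}$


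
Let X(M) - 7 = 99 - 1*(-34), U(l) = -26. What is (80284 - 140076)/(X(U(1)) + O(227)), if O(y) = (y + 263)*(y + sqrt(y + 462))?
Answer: -5945567/10926650 + 3737*sqrt(689)/1560950 ≈ -0.48129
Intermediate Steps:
X(M) = 140 (X(M) = 7 + (99 - 1*(-34)) = 7 + (99 + 34) = 7 + 133 = 140)
O(y) = (263 + y)*(y + sqrt(462 + y))
(80284 - 140076)/(X(U(1)) + O(227)) = (80284 - 140076)/(140 + (227**2 + 263*227 + 263*sqrt(462 + 227) + 227*sqrt(462 + 227))) = -59792/(140 + (51529 + 59701 + 263*sqrt(689) + 227*sqrt(689))) = -59792/(140 + (111230 + 490*sqrt(689))) = -59792/(111370 + 490*sqrt(689))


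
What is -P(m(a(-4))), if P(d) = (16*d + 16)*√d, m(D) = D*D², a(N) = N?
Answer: 8064*I ≈ 8064.0*I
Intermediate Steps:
m(D) = D³
P(d) = √d*(16 + 16*d) (P(d) = (16 + 16*d)*√d = √d*(16 + 16*d))
-P(m(a(-4))) = -16*√((-4)³)*(1 + (-4)³) = -16*√(-64)*(1 - 64) = -16*8*I*(-63) = -(-8064)*I = 8064*I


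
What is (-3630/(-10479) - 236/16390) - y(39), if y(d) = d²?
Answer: -43529326559/28625135 ≈ -1520.7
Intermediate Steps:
(-3630/(-10479) - 236/16390) - y(39) = (-3630/(-10479) - 236/16390) - 1*39² = (-3630*(-1/10479) - 236*1/16390) - 1*1521 = (1210/3493 - 118/8195) - 1521 = 9503776/28625135 - 1521 = -43529326559/28625135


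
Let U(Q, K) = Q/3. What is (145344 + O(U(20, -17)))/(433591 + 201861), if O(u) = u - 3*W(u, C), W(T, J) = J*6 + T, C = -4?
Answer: 109052/476589 ≈ 0.22882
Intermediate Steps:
W(T, J) = T + 6*J (W(T, J) = 6*J + T = T + 6*J)
U(Q, K) = Q/3 (U(Q, K) = Q*(1/3) = Q/3)
O(u) = 72 - 2*u (O(u) = u - 3*(u + 6*(-4)) = u - 3*(u - 24) = u - 3*(-24 + u) = u + (72 - 3*u) = 72 - 2*u)
(145344 + O(U(20, -17)))/(433591 + 201861) = (145344 + (72 - 2*20/3))/(433591 + 201861) = (145344 + (72 - 2*20/3))/635452 = (145344 + (72 - 40/3))*(1/635452) = (145344 + 176/3)*(1/635452) = (436208/3)*(1/635452) = 109052/476589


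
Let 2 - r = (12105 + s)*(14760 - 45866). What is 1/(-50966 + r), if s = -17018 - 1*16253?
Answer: -1/658440560 ≈ -1.5187e-9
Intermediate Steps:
s = -33271 (s = -17018 - 16253 = -33271)
r = -658389594 (r = 2 - (12105 - 33271)*(14760 - 45866) = 2 - (-21166)*(-31106) = 2 - 1*658389596 = 2 - 658389596 = -658389594)
1/(-50966 + r) = 1/(-50966 - 658389594) = 1/(-658440560) = -1/658440560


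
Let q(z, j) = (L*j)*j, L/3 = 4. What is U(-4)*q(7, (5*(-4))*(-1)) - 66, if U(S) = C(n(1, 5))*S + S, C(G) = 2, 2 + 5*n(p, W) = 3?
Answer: -57666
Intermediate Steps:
L = 12 (L = 3*4 = 12)
n(p, W) = ⅕ (n(p, W) = -⅖ + (⅕)*3 = -⅖ + ⅗ = ⅕)
q(z, j) = 12*j² (q(z, j) = (12*j)*j = 12*j²)
U(S) = 3*S (U(S) = 2*S + S = 3*S)
U(-4)*q(7, (5*(-4))*(-1)) - 66 = (3*(-4))*(12*((5*(-4))*(-1))²) - 66 = -144*(-20*(-1))² - 66 = -144*20² - 66 = -144*400 - 66 = -12*4800 - 66 = -57600 - 66 = -57666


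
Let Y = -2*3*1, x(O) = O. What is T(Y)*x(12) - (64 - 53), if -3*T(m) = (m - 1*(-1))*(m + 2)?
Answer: -91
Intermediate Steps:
Y = -6 (Y = -6*1 = -6)
T(m) = -(1 + m)*(2 + m)/3 (T(m) = -(m - 1*(-1))*(m + 2)/3 = -(m + 1)*(2 + m)/3 = -(1 + m)*(2 + m)/3)
T(Y)*x(12) - (64 - 53) = (-2/3 - 1*(-6) - 1/3*(-6)**2)*12 - (64 - 53) = (-2/3 + 6 - 1/3*36)*12 - 1*11 = (-2/3 + 6 - 12)*12 - 11 = -20/3*12 - 11 = -80 - 11 = -91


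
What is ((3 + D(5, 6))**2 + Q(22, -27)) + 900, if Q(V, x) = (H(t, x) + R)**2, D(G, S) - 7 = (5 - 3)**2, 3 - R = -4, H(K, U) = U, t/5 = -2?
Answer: 1496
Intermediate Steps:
t = -10 (t = 5*(-2) = -10)
R = 7 (R = 3 - 1*(-4) = 3 + 4 = 7)
D(G, S) = 11 (D(G, S) = 7 + (5 - 3)**2 = 7 + 2**2 = 7 + 4 = 11)
Q(V, x) = (7 + x)**2 (Q(V, x) = (x + 7)**2 = (7 + x)**2)
((3 + D(5, 6))**2 + Q(22, -27)) + 900 = ((3 + 11)**2 + (7 - 27)**2) + 900 = (14**2 + (-20)**2) + 900 = (196 + 400) + 900 = 596 + 900 = 1496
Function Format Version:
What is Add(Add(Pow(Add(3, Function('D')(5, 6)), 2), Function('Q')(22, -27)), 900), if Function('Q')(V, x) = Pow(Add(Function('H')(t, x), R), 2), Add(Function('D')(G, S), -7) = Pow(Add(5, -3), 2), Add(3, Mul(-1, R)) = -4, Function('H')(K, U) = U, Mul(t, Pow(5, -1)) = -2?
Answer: 1496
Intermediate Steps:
t = -10 (t = Mul(5, -2) = -10)
R = 7 (R = Add(3, Mul(-1, -4)) = Add(3, 4) = 7)
Function('D')(G, S) = 11 (Function('D')(G, S) = Add(7, Pow(Add(5, -3), 2)) = Add(7, Pow(2, 2)) = Add(7, 4) = 11)
Function('Q')(V, x) = Pow(Add(7, x), 2) (Function('Q')(V, x) = Pow(Add(x, 7), 2) = Pow(Add(7, x), 2))
Add(Add(Pow(Add(3, Function('D')(5, 6)), 2), Function('Q')(22, -27)), 900) = Add(Add(Pow(Add(3, 11), 2), Pow(Add(7, -27), 2)), 900) = Add(Add(Pow(14, 2), Pow(-20, 2)), 900) = Add(Add(196, 400), 900) = Add(596, 900) = 1496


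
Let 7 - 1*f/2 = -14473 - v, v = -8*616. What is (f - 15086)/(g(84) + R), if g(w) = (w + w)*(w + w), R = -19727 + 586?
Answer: 4018/9083 ≈ 0.44236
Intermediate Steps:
R = -19141
g(w) = 4*w² (g(w) = (2*w)*(2*w) = 4*w²)
v = -4928
f = 19104 (f = 14 - 2*(-14473 - 1*(-4928)) = 14 - 2*(-14473 + 4928) = 14 - 2*(-9545) = 14 + 19090 = 19104)
(f - 15086)/(g(84) + R) = (19104 - 15086)/(4*84² - 19141) = 4018/(4*7056 - 19141) = 4018/(28224 - 19141) = 4018/9083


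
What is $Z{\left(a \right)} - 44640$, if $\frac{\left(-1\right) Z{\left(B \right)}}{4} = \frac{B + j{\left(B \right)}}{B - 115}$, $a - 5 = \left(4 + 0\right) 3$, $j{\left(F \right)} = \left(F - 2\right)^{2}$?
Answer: $- \frac{2186876}{49} \approx -44630.0$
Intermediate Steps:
$j{\left(F \right)} = \left(-2 + F\right)^{2}$
$a = 17$ ($a = 5 + \left(4 + 0\right) 3 = 5 + 4 \cdot 3 = 5 + 12 = 17$)
$Z{\left(B \right)} = - \frac{4 \left(B + \left(-2 + B\right)^{2}\right)}{-115 + B}$ ($Z{\left(B \right)} = - 4 \frac{B + \left(-2 + B\right)^{2}}{B - 115} = - 4 \frac{B + \left(-2 + B\right)^{2}}{-115 + B} = - \frac{4 \left(B + \left(-2 + B\right)^{2}\right)}{-115 + B}$)
$Z{\left(a \right)} - 44640 = \frac{4 \left(-4 - 17^{2} + 3 \cdot 17\right)}{-115 + 17} - 44640 = \frac{4 \left(-4 - 289 + 51\right)}{-98} - 44640 = 4 \left(- \frac{1}{98}\right) \left(-4 - 289 + 51\right) - 44640 = 4 \left(- \frac{1}{98}\right) \left(-242\right) - 44640 = \frac{484}{49} - 44640 = - \frac{2186876}{49}$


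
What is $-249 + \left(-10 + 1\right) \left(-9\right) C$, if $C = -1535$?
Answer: $-124584$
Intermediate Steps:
$-249 + \left(-10 + 1\right) \left(-9\right) C = -249 + \left(-10 + 1\right) \left(-9\right) \left(-1535\right) = -249 + \left(-9\right) \left(-9\right) \left(-1535\right) = -249 + 81 \left(-1535\right) = -249 - 124335 = -124584$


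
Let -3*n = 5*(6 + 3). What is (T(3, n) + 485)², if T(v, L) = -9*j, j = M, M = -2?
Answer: 253009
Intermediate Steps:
n = -15 (n = -5*(6 + 3)/3 = -5*9/3 = -⅓*45 = -15)
j = -2
T(v, L) = 18 (T(v, L) = -9*(-2) = 18)
(T(3, n) + 485)² = (18 + 485)² = 503² = 253009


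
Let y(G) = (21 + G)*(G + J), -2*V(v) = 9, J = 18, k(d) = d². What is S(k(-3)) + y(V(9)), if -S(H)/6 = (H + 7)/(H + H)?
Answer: 2609/12 ≈ 217.42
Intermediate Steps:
V(v) = -9/2 (V(v) = -½*9 = -9/2)
y(G) = (18 + G)*(21 + G) (y(G) = (21 + G)*(G + 18) = (21 + G)*(18 + G) = (18 + G)*(21 + G))
S(H) = -3*(7 + H)/H (S(H) = -6*(H + 7)/(H + H) = -6*(7 + H)/(2*H) = -6*(7 + H)*1/(2*H) = -3*(7 + H)/H)
S(k(-3)) + y(V(9)) = (-3 - 21/((-3)²)) + (378 + (-9/2)² + 39*(-9/2)) = (-3 - 21/9) + (378 + 81/4 - 351/2) = (-3 - 21*⅑) + 891/4 = (-3 - 7/3) + 891/4 = -16/3 + 891/4 = 2609/12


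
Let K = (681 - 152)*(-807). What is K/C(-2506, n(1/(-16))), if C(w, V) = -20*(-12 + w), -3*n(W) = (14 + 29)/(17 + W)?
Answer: -426903/50360 ≈ -8.4770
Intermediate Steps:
n(W) = -43/(3*(17 + W)) (n(W) = -(14 + 29)/(3*(17 + W)) = -43/(3*(17 + W)))
C(w, V) = 240 - 20*w
K = -426903 (K = 529*(-807) = -426903)
K/C(-2506, n(1/(-16))) = -426903/(240 - 20*(-2506)) = -426903/(240 + 50120) = -426903/50360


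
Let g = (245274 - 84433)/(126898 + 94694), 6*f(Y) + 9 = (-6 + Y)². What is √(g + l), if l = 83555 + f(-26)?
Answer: √1027786151974638/110796 ≈ 289.35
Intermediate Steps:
f(Y) = -3/2 + (-6 + Y)²/6
g = 160841/221592 ≈ 0.72584
l = 502345/6 (l = 83555 + (-3/2 + (-6 - 26)²/6) = 83555 + (-3/2 + (⅙)*(-32)²) = 83555 + (-3/2 + (⅙)*1024) = 83555 + (-3/2 + 512/3) = 83555 + 1015/6 = 502345/6 ≈ 83724.)
√(g + l) = √(160841/221592 + 502345/6) = √(18552766381/221592) = √1027786151974638/110796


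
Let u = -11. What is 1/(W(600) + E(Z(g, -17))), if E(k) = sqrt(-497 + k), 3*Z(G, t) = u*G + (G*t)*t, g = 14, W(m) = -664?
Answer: -1992/1320287 - 49*sqrt(3)/1320287 ≈ -0.0015730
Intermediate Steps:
Z(G, t) = -11*G/3 + G*t**2/3 (Z(G, t) = (-11*G + (G*t)*t)/3 = (-11*G + G*t**2)/3 = -11*G/3 + G*t**2/3)
1/(W(600) + E(Z(g, -17))) = 1/(-664 + sqrt(-497 + (1/3)*14*(-11 + (-17)**2))) = 1/(-664 + sqrt(-497 + (1/3)*14*(-11 + 289))) = 1/(-664 + sqrt(-497 + (1/3)*14*278)) = 1/(-664 + sqrt(-497 + 3892/3)) = 1/(-664 + sqrt(2401/3)) = 1/(-664 + 49*sqrt(3)/3)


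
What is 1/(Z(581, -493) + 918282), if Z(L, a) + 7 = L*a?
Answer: 1/631842 ≈ 1.5827e-6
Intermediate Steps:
Z(L, a) = -7 + L*a
1/(Z(581, -493) + 918282) = 1/((-7 + 581*(-493)) + 918282) = 1/((-7 - 286433) + 918282) = 1/(-286440 + 918282) = 1/631842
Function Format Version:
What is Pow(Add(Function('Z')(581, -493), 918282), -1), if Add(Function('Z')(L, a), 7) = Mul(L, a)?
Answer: Rational(1, 631842) ≈ 1.5827e-6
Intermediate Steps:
Function('Z')(L, a) = Add(-7, Mul(L, a))
Pow(Add(Function('Z')(581, -493), 918282), -1) = Pow(Add(Add(-7, Mul(581, -493)), 918282), -1) = Pow(Add(Add(-7, -286433), 918282), -1) = Pow(Add(-286440, 918282), -1) = Pow(631842, -1) = Rational(1, 631842)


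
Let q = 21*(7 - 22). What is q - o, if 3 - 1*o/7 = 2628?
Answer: 18060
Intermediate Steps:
q = -315 (q = 21*(-15) = -315)
o = -18375 (o = 21 - 7*2628 = 21 - 18396 = -18375)
q - o = -315 - 1*(-18375) = -315 + 18375 = 18060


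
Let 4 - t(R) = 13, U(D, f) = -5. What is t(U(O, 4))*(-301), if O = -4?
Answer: 2709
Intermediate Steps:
t(R) = -9 (t(R) = 4 - 1*13 = 4 - 13 = -9)
t(U(O, 4))*(-301) = -9*(-301) = 2709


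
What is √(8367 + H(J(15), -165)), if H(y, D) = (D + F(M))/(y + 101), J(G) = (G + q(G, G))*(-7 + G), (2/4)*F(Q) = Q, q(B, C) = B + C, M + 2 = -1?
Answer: 2*√444521094/461 ≈ 91.469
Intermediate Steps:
M = -3 (M = -2 - 1 = -3)
F(Q) = 2*Q
J(G) = 3*G*(-7 + G) (J(G) = (G + (G + G))*(-7 + G) = (G + 2*G)*(-7 + G) = (3*G)*(-7 + G) = 3*G*(-7 + G))
H(y, D) = (-6 + D)/(101 + y) (H(y, D) = (D + 2*(-3))/(y + 101) = (D - 6)/(101 + y) = (-6 + D)/(101 + y))
√(8367 + H(J(15), -165)) = √(8367 + (-6 - 165)/(101 + 3*15*(-7 + 15))) = √(8367 - 171/(101 + 3*15*8)) = √(8367 - 171/(101 + 360)) = √(8367 - 171/461) = √(3857016/461) = 2*√444521094/461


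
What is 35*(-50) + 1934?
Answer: 184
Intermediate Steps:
35*(-50) + 1934 = -1750 + 1934 = 184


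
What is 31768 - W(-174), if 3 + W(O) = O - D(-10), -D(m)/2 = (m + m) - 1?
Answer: 31987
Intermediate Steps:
D(m) = 2 - 4*m (D(m) = -2*((m + m) - 1) = -2*(2*m - 1) = -2*(-1 + 2*m) = 2 - 4*m)
W(O) = -45 + O (W(O) = -3 + (O - (2 - 4*(-10))) = -3 + (O - (2 + 40)) = -3 + (O - 1*42) = -3 + (O - 42) = -3 + (-42 + O) = -45 + O)
31768 - W(-174) = 31768 - (-45 - 174) = 31768 - 1*(-219) = 31768 + 219 = 31987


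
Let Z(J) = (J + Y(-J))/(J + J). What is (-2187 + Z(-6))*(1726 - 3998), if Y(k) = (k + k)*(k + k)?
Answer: 4994992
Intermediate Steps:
Y(k) = 4*k**2 (Y(k) = (2*k)*(2*k) = 4*k**2)
Z(J) = (J + 4*J**2)/(2*J) (Z(J) = (J + 4*(-J)**2)/(J + J) = (J + 4*J**2)/((2*J)) = (J + 4*J**2)*(1/(2*J)) = (J + 4*J**2)/(2*J))
(-2187 + Z(-6))*(1726 - 3998) = (-2187 + (1/2 + 2*(-6)))*(1726 - 3998) = (-2187 + (1/2 - 12))*(-2272) = (-2187 - 23/2)*(-2272) = -4397/2*(-2272) = 4994992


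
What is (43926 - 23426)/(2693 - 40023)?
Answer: -2050/3733 ≈ -0.54916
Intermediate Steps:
(43926 - 23426)/(2693 - 40023) = 20500/(-37330) = 20500*(-1/37330) = -2050/3733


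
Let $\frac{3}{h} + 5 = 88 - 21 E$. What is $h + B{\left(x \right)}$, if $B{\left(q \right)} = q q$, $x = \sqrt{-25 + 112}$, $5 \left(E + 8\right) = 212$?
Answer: $\frac{278124}{3197} \approx 86.995$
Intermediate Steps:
$E = \frac{172}{5}$ ($E = -8 + \frac{1}{5} \cdot 212 = -8 + \frac{212}{5} = \frac{172}{5} \approx 34.4$)
$x = \sqrt{87} \approx 9.3274$
$B{\left(q \right)} = q^{2}$
$h = - \frac{15}{3197}$ ($h = \frac{3}{-5 + \left(88 - \frac{3612}{5}\right)} = \frac{3}{-5 - \frac{3172}{5}} = \frac{3}{- \frac{3197}{5}} = 3 \left(- \frac{5}{3197}\right) = - \frac{15}{3197} \approx -0.0046919$)
$h + B{\left(x \right)} = - \frac{15}{3197} + \left(\sqrt{87}\right)^{2} = - \frac{15}{3197} + 87 = \frac{278124}{3197}$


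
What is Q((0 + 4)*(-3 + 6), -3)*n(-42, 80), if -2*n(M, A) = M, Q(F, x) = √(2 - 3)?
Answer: 21*I ≈ 21.0*I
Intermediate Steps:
Q(F, x) = I (Q(F, x) = √(-1) = I)
n(M, A) = -M/2
Q((0 + 4)*(-3 + 6), -3)*n(-42, 80) = I*(-½*(-42)) = I*21 = 21*I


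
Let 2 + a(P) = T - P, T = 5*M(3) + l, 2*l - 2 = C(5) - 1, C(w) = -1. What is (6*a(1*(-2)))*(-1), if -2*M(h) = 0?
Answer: 0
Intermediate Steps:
M(h) = 0 (M(h) = -½*0 = 0)
l = 0 (l = 1 + (-1 - 1)/2 = 1 + (½)*(-2) = 1 - 1 = 0)
T = 0 (T = 5*0 + 0 = 0 + 0 = 0)
a(P) = -2 - P (a(P) = -2 + (0 - P) = -2 - P)
(6*a(1*(-2)))*(-1) = (6*(-2 - (-2)))*(-1) = (6*(-2 - 1*(-2)))*(-1) = (6*(-2 + 2))*(-1) = (6*0)*(-1) = 0*(-1) = 0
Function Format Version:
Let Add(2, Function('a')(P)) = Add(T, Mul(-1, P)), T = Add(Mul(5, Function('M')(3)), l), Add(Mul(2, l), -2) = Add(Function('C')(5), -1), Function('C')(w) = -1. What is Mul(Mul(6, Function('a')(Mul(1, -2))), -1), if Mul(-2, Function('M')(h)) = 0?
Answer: 0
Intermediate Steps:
Function('M')(h) = 0 (Function('M')(h) = Mul(Rational(-1, 2), 0) = 0)
l = 0 (l = Add(1, Mul(Rational(1, 2), Add(-1, -1))) = Add(1, Mul(Rational(1, 2), -2)) = Add(1, -1) = 0)
T = 0 (T = Add(Mul(5, 0), 0) = Add(0, 0) = 0)
Function('a')(P) = Add(-2, Mul(-1, P)) (Function('a')(P) = Add(-2, Add(0, Mul(-1, P))) = Add(-2, Mul(-1, P)))
Mul(Mul(6, Function('a')(Mul(1, -2))), -1) = Mul(Mul(6, Add(-2, Mul(-1, Mul(1, -2)))), -1) = Mul(Mul(6, Add(-2, Mul(-1, -2))), -1) = Mul(Mul(6, Add(-2, 2)), -1) = Mul(Mul(6, 0), -1) = Mul(0, -1) = 0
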